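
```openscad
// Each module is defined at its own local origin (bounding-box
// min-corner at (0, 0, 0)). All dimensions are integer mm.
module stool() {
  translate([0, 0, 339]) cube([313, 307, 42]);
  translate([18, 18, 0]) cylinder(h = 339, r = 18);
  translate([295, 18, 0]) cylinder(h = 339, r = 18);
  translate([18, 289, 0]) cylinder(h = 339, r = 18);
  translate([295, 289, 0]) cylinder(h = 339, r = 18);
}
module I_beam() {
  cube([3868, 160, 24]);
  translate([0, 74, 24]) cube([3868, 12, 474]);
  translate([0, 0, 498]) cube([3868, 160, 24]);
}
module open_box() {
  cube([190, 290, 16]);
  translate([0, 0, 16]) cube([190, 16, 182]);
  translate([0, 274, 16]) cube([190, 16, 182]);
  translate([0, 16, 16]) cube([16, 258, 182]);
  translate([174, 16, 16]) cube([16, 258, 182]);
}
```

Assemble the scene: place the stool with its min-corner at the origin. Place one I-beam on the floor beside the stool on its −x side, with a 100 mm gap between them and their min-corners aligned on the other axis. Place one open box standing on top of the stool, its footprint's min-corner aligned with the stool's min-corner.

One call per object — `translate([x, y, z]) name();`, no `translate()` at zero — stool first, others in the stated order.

stool();
translate([-3968, 0, 0]) I_beam();
translate([0, 0, 381]) open_box();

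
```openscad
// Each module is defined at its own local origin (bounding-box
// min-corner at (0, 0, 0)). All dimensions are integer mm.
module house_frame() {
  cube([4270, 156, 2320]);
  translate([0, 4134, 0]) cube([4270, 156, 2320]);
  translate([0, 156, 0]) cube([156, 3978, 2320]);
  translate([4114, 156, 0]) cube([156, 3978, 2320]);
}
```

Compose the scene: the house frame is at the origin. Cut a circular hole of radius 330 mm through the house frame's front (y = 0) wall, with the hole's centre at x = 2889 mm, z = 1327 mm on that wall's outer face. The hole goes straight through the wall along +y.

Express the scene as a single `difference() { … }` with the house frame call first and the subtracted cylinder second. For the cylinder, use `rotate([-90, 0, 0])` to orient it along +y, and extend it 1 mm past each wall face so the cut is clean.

difference() {
  house_frame();
  translate([2889, -1, 1327]) rotate([-90, 0, 0]) cylinder(h = 158, r = 330);
}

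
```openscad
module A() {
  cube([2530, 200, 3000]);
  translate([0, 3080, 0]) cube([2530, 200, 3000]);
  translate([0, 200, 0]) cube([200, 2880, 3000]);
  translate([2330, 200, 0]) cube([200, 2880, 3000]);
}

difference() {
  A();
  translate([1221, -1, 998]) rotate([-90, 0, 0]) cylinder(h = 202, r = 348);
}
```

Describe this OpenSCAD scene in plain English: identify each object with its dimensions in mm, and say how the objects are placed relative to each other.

A is a box-shaped house frame (walls only): outside footprint 2530×3280 mm, wall height 3000 mm, wall thickness 200 mm. The two y-facing walls run the full x-width; the two x-facing walls fit between the inner faces of the y-facing walls.

The house frame has a circular hole of radius 348 mm through its front wall, centred at (x = 1221, z = 998).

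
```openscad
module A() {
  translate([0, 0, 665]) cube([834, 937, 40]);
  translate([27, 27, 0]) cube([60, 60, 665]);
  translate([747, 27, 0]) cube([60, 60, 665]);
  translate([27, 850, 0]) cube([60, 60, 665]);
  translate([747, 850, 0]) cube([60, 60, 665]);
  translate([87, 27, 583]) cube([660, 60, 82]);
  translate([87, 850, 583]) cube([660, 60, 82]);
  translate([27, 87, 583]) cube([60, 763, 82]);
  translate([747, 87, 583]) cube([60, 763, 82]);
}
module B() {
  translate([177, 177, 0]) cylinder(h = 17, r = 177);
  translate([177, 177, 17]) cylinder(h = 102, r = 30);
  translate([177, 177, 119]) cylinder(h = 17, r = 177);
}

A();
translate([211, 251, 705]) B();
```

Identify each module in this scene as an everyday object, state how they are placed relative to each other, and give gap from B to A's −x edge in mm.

The spool's min-x is at 211; the table's min-x is 0; gap = 211 mm.

A is a table. B is a spool. The spool is on top of the table. The gap from the spool to the table's −x edge is 211 mm.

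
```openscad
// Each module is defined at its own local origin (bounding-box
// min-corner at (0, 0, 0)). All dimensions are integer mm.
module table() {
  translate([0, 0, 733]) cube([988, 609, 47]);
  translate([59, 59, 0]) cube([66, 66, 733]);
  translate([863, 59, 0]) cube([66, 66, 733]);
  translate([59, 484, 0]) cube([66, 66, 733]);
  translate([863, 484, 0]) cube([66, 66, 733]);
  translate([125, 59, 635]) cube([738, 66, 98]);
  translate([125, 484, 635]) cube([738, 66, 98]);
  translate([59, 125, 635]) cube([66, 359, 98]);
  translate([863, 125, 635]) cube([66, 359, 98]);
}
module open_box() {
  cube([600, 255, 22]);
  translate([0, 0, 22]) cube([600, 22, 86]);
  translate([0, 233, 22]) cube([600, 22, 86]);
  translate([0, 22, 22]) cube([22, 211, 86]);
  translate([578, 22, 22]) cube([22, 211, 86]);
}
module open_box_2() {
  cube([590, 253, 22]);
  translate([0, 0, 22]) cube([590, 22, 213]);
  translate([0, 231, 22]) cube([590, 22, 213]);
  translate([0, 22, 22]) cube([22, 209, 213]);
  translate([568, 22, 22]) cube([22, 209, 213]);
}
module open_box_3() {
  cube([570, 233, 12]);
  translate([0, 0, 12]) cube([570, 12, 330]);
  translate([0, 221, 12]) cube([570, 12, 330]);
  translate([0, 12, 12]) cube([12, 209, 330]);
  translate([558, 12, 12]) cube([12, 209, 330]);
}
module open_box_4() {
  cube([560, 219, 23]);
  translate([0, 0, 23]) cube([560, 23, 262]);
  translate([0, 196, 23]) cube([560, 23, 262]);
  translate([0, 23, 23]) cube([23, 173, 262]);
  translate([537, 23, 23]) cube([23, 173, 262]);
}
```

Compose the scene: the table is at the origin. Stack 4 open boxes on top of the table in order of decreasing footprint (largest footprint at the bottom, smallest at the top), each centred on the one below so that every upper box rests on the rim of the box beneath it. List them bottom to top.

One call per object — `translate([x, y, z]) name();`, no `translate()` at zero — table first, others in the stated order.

table();
translate([194, 177, 780]) open_box();
translate([199, 178, 888]) open_box_2();
translate([209, 188, 1123]) open_box_3();
translate([214, 195, 1465]) open_box_4();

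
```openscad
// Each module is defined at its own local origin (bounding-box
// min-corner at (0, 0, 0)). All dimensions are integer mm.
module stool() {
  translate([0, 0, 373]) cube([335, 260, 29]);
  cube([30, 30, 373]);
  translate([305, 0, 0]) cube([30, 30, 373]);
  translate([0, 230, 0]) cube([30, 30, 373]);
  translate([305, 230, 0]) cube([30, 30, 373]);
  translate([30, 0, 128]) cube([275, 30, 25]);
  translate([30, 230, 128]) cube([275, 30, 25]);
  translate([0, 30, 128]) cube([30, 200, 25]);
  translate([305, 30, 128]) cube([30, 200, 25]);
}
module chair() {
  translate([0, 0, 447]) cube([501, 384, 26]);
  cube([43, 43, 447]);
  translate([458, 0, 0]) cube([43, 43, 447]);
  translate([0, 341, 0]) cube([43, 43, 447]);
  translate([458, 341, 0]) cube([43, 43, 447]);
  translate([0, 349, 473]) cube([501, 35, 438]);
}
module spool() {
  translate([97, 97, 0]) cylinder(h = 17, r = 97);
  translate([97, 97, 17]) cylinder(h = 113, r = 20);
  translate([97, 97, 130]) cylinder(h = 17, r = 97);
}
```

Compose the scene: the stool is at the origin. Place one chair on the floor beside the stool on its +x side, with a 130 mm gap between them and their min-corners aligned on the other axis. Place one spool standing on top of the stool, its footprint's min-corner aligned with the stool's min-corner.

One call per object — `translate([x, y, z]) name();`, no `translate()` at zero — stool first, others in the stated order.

stool();
translate([465, 0, 0]) chair();
translate([0, 0, 402]) spool();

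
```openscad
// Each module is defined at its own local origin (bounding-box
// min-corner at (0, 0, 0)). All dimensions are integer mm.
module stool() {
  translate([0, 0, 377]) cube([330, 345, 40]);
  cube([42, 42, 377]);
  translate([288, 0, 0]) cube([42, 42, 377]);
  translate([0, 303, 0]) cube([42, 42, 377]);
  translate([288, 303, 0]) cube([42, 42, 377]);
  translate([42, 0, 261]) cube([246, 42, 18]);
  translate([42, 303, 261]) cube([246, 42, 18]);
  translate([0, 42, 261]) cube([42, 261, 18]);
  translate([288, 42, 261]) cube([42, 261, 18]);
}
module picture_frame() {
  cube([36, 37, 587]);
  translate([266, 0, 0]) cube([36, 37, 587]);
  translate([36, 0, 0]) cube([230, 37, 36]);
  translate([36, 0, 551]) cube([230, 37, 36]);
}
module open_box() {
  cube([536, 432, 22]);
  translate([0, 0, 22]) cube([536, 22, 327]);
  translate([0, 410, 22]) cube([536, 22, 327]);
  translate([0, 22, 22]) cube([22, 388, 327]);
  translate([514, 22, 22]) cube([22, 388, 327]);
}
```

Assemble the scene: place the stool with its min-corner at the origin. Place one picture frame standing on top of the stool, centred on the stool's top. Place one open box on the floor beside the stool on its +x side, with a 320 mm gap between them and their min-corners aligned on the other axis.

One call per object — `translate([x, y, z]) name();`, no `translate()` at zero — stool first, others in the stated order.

stool();
translate([14, 154, 417]) picture_frame();
translate([650, 0, 0]) open_box();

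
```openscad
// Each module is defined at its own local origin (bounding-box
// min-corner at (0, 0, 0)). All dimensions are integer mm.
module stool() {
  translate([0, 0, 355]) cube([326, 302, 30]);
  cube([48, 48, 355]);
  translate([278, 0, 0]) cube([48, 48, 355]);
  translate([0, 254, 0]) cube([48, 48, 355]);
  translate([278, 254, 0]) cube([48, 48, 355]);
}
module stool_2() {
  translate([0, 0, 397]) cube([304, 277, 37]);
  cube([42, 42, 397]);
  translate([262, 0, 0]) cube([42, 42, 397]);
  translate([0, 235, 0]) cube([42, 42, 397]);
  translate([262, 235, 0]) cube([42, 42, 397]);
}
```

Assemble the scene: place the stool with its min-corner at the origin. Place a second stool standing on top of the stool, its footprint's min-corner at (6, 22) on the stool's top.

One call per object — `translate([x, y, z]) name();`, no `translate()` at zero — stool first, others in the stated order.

stool();
translate([6, 22, 385]) stool_2();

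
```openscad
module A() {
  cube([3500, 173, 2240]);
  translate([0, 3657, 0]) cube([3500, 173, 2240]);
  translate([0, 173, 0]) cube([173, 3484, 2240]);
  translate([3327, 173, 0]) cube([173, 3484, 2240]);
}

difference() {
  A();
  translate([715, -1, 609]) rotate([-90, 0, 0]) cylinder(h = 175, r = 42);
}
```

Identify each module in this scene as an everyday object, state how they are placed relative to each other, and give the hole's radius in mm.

A is a house frame. The house frame has a circular hole through its front wall. The hole's radius is 42 mm.

The subtracted cylinder has r = 42 mm.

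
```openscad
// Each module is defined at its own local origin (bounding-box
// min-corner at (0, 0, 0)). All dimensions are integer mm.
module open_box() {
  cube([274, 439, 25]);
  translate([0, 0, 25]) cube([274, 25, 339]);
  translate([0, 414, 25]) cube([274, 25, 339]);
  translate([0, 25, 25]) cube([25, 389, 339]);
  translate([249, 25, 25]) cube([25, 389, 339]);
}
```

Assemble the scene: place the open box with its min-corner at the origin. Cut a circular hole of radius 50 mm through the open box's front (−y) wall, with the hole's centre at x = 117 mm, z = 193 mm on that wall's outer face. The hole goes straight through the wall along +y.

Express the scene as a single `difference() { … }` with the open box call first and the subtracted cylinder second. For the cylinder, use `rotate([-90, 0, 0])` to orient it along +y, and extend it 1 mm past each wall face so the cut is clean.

difference() {
  open_box();
  translate([117, -1, 193]) rotate([-90, 0, 0]) cylinder(h = 27, r = 50);
}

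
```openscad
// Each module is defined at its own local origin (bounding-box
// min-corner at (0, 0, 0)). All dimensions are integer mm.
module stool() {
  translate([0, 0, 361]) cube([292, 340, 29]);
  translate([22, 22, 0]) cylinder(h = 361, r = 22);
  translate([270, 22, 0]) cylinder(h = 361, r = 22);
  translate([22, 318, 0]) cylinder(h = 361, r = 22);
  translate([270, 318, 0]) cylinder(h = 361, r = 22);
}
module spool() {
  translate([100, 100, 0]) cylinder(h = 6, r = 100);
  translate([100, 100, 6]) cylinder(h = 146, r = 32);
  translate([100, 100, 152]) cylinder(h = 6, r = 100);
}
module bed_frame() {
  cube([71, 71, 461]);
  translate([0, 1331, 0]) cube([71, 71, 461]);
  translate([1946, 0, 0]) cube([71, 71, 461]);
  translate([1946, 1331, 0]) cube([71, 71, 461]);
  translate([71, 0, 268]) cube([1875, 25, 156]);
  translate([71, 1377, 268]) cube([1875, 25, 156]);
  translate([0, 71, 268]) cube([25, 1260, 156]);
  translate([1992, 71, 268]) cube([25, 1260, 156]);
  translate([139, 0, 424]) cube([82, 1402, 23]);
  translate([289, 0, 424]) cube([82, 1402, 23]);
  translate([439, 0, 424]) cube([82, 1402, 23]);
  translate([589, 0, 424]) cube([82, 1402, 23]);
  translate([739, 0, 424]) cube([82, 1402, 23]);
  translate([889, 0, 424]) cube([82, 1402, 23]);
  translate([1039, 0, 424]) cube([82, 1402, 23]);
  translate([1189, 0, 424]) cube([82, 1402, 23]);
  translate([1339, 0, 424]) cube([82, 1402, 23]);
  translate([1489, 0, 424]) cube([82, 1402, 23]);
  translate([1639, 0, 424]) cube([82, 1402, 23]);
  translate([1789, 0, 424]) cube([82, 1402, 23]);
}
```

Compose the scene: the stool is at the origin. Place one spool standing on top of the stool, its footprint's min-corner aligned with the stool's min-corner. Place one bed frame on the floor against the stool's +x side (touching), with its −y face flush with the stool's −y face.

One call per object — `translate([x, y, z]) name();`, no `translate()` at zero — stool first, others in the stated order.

stool();
translate([0, 0, 390]) spool();
translate([292, 0, 0]) bed_frame();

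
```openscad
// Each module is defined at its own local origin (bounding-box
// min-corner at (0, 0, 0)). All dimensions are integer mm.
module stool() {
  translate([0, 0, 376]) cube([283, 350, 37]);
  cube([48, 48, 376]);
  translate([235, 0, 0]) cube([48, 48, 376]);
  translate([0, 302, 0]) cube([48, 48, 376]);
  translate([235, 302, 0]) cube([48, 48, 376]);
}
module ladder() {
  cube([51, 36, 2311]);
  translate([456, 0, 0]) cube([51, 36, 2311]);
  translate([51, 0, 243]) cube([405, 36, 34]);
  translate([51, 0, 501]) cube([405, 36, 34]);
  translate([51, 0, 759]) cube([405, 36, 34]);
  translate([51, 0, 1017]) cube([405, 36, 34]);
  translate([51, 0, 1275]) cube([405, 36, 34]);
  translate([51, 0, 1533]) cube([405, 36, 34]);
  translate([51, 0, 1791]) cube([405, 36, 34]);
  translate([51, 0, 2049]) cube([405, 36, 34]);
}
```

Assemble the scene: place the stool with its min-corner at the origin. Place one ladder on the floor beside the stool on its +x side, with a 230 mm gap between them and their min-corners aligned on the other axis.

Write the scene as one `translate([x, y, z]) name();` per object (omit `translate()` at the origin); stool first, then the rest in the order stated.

stool();
translate([513, 0, 0]) ladder();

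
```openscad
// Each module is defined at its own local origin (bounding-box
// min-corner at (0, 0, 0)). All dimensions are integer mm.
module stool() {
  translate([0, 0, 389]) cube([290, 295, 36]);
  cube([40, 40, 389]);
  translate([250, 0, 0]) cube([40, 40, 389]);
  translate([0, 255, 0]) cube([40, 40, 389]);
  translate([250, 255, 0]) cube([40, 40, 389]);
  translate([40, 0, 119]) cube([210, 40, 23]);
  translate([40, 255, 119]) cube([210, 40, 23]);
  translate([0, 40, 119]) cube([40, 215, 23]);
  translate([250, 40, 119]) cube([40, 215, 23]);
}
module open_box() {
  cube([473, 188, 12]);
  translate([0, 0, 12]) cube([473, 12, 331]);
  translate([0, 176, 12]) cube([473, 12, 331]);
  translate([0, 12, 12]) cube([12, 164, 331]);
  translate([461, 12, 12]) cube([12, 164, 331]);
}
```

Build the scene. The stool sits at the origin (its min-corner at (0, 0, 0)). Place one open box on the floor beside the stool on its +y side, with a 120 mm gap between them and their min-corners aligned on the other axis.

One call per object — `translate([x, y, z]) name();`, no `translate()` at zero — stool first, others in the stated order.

stool();
translate([0, 415, 0]) open_box();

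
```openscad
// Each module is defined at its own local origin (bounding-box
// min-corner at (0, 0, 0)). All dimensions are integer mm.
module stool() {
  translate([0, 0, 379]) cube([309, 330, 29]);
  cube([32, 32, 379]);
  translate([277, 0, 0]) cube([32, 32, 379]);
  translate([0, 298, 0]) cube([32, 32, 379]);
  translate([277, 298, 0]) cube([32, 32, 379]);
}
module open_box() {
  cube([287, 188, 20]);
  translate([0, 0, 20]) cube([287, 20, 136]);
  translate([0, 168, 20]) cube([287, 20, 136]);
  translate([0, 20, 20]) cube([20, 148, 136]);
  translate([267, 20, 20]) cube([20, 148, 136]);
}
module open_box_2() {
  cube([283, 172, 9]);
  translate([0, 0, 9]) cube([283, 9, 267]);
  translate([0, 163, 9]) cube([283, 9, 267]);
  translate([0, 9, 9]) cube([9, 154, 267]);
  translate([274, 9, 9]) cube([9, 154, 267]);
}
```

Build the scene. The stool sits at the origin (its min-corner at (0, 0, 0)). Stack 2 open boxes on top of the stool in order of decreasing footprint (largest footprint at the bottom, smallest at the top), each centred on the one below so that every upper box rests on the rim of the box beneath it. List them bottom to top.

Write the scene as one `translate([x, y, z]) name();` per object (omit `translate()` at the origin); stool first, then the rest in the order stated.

stool();
translate([11, 71, 408]) open_box();
translate([13, 79, 564]) open_box_2();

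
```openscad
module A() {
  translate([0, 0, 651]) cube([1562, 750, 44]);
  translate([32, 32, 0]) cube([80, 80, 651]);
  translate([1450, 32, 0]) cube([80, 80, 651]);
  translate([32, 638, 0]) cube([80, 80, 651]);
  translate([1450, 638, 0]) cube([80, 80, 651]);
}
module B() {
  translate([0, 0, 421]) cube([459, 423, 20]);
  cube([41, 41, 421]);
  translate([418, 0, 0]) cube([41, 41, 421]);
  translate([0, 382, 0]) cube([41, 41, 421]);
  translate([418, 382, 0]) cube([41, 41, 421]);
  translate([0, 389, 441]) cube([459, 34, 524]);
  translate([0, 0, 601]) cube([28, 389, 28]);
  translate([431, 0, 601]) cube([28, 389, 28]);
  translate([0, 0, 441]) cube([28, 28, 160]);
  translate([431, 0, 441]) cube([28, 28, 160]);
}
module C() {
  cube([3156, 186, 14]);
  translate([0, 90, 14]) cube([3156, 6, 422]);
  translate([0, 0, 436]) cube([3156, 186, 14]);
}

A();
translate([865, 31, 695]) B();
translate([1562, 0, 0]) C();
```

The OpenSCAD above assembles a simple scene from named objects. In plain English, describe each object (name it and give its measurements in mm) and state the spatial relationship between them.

A is a table with a 1562×750 mm rectangular top, 44 mm thick, top surface at z = 695 mm, supported by four 80×80 mm square legs, each inset 32 mm from the nearest pair of top edges, running from the floor.

B is a chair: 459×423 mm seat, 20 mm thick, top at z = 441 mm, on four 41 mm square corner legs flush with the seat edges. A 34 mm thick backrest slab spans the full seat width, extending 524 mm above the seat top, its back face flush with the seat's +y edge. Two armrests of 28×28 mm section run along each side from the seat's front edge to the front of the backrest, top faces 188 mm above the seat top and outer faces flush with the seat's x-edges; a 28×28 mm post under the front of each armrest stands on the seat at the front corner.

C is an I-beam lying along x, 3156 mm long. Overall section height 450 mm. Two flanges 186 mm wide (y) and 14 mm thick, one on the floor and one at the top; a web 6 mm thick runs between them, centred on the flange width.

The chair is on top of the table. The I-beam is against the table's +x side, with their −y faces flush.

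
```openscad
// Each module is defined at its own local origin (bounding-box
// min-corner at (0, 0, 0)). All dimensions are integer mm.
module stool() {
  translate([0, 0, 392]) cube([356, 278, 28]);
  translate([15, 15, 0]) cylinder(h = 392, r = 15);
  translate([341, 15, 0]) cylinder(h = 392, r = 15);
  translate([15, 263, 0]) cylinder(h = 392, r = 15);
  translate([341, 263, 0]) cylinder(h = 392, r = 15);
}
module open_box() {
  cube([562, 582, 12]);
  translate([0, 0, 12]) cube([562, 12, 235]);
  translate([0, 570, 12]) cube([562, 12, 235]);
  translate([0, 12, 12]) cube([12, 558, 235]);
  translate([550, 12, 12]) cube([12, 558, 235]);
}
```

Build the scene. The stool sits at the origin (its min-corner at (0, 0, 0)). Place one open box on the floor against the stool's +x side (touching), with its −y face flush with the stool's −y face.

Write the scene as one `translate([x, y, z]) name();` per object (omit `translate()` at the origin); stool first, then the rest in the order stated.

stool();
translate([356, 0, 0]) open_box();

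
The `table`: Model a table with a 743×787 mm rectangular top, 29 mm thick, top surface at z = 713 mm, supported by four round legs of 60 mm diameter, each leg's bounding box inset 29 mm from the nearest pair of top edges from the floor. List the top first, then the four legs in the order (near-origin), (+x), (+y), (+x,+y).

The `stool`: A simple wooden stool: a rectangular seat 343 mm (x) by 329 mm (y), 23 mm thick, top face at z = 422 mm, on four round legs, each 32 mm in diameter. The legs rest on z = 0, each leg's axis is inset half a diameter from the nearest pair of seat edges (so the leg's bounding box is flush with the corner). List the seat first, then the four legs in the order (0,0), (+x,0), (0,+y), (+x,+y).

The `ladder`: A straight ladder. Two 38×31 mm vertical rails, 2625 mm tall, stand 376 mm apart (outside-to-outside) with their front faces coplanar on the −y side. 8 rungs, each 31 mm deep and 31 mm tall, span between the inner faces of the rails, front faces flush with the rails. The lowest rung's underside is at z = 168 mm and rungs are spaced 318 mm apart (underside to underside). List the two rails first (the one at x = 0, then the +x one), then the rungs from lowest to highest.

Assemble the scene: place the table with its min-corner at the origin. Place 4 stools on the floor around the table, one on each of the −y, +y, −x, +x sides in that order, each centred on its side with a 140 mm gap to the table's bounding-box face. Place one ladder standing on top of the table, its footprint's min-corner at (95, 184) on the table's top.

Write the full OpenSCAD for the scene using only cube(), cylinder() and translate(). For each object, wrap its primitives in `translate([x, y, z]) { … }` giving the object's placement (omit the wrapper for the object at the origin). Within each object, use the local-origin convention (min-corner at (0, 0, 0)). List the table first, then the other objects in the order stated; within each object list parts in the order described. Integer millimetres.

translate([0, 0, 684]) cube([743, 787, 29]);
translate([59, 59, 0]) cylinder(h = 684, r = 30);
translate([684, 59, 0]) cylinder(h = 684, r = 30);
translate([59, 728, 0]) cylinder(h = 684, r = 30);
translate([684, 728, 0]) cylinder(h = 684, r = 30);
translate([200, -469, 0]) {
  translate([0, 0, 399]) cube([343, 329, 23]);
  translate([16, 16, 0]) cylinder(h = 399, r = 16);
  translate([327, 16, 0]) cylinder(h = 399, r = 16);
  translate([16, 313, 0]) cylinder(h = 399, r = 16);
  translate([327, 313, 0]) cylinder(h = 399, r = 16);
}
translate([200, 927, 0]) {
  translate([0, 0, 399]) cube([343, 329, 23]);
  translate([16, 16, 0]) cylinder(h = 399, r = 16);
  translate([327, 16, 0]) cylinder(h = 399, r = 16);
  translate([16, 313, 0]) cylinder(h = 399, r = 16);
  translate([327, 313, 0]) cylinder(h = 399, r = 16);
}
translate([-483, 229, 0]) {
  translate([0, 0, 399]) cube([343, 329, 23]);
  translate([16, 16, 0]) cylinder(h = 399, r = 16);
  translate([327, 16, 0]) cylinder(h = 399, r = 16);
  translate([16, 313, 0]) cylinder(h = 399, r = 16);
  translate([327, 313, 0]) cylinder(h = 399, r = 16);
}
translate([883, 229, 0]) {
  translate([0, 0, 399]) cube([343, 329, 23]);
  translate([16, 16, 0]) cylinder(h = 399, r = 16);
  translate([327, 16, 0]) cylinder(h = 399, r = 16);
  translate([16, 313, 0]) cylinder(h = 399, r = 16);
  translate([327, 313, 0]) cylinder(h = 399, r = 16);
}
translate([95, 184, 713]) {
  cube([38, 31, 2625]);
  translate([338, 0, 0]) cube([38, 31, 2625]);
  translate([38, 0, 168]) cube([300, 31, 31]);
  translate([38, 0, 486]) cube([300, 31, 31]);
  translate([38, 0, 804]) cube([300, 31, 31]);
  translate([38, 0, 1122]) cube([300, 31, 31]);
  translate([38, 0, 1440]) cube([300, 31, 31]);
  translate([38, 0, 1758]) cube([300, 31, 31]);
  translate([38, 0, 2076]) cube([300, 31, 31]);
  translate([38, 0, 2394]) cube([300, 31, 31]);
}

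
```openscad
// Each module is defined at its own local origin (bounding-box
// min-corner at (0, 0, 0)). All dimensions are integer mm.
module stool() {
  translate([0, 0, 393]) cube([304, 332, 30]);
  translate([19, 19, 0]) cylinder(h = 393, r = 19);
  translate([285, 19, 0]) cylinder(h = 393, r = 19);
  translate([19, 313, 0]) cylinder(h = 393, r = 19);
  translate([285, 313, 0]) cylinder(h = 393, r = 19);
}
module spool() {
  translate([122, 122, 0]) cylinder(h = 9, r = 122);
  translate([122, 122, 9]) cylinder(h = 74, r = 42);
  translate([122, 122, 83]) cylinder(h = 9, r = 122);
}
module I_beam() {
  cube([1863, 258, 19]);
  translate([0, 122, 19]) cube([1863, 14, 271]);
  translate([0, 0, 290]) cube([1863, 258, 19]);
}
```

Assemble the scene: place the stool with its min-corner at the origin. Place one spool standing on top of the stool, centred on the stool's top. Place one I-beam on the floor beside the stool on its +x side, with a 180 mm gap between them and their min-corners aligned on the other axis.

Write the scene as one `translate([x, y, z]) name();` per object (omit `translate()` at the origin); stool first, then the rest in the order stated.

stool();
translate([30, 44, 423]) spool();
translate([484, 0, 0]) I_beam();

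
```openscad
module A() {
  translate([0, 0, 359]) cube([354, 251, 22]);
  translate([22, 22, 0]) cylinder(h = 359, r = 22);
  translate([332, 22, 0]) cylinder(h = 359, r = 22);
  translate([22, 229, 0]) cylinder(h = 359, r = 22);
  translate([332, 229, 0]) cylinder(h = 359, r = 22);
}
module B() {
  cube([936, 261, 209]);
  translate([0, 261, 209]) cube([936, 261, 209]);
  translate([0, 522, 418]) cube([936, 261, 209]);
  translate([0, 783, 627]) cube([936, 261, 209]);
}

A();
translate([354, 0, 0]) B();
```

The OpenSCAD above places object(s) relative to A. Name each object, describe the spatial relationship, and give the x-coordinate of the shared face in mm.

A is a stool. B is a staircase. The staircase is against the stool's +x side, with their −y faces flush. The x-coordinate of the shared face is 354 mm.

The stool's +x face and the staircase's −x face are both at x = 354 mm.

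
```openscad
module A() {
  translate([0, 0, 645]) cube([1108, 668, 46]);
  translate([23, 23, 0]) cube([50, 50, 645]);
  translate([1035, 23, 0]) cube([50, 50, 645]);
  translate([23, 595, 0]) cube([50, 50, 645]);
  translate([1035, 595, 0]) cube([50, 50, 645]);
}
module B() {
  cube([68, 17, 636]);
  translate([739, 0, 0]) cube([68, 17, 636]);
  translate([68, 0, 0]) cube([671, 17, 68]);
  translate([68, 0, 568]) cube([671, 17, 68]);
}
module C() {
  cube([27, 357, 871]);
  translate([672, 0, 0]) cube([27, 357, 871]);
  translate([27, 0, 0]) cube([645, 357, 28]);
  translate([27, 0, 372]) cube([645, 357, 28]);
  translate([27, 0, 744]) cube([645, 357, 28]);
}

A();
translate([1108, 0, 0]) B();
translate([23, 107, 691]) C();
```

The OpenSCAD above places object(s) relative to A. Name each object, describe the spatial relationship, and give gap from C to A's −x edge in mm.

A is a table. B is a picture frame. C is a bookshelf. The picture frame is against the table's +x side, with their −y faces flush. The bookshelf is on top of the table. The gap from the bookshelf to the table's −x edge is 23 mm.

The bookshelf's min-x is at 23; the table's min-x is 0; gap = 23 mm.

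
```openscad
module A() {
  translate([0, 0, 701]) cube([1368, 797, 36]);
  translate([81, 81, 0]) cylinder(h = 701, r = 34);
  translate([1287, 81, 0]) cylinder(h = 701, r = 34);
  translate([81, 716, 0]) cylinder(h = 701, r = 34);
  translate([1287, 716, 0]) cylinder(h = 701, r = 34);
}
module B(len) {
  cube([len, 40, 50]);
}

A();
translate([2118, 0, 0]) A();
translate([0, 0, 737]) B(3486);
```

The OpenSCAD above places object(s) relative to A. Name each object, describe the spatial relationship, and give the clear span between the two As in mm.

A is a table. B is a beam. A beam spans the tops of two tables. The clear span between the two tables is 750 mm.

Second table starts at x = 2118; first ends at x = 1368; clear span = 2118 − 1368 = 750 mm.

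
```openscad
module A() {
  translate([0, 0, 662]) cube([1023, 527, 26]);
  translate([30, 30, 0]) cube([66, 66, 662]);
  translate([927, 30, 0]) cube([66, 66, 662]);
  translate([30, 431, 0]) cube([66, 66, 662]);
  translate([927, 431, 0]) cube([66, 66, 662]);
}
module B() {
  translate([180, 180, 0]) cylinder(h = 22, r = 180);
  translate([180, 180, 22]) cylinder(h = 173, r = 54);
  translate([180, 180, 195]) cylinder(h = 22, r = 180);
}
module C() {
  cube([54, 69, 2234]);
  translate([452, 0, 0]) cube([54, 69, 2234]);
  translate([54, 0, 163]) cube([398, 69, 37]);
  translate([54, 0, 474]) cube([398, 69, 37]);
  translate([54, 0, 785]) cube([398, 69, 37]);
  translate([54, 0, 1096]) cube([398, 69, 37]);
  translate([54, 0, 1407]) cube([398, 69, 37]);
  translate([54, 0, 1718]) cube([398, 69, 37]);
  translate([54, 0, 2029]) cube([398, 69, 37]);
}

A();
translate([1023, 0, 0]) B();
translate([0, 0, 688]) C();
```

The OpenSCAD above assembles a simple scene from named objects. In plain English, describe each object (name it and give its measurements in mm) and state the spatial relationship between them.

A is a table: top 1023 mm (x) × 527 mm (y), 26 mm thick, upper face at z = 688 mm, on four 66×66 mm square legs, each inset 30 mm from the nearest pair of top edges, running from z = 0 to the bottom of the top.

B is a spool: two coaxial disc flanges of radius 180 mm and thickness 22 mm, joined by a core cylinder of radius 54 mm and height 173 mm. The lower flange rests on z = 0 and the three cylinders share a vertical axis.

C is a wooden ladder with two side rails of 54×69 mm section and 2234 mm height, set 506 mm apart overall. Between them run 7 rectangular rungs (69 mm deep, 37 mm thick), front faces flush with the rails' −y face. The bottom of the first rung is 163 mm above the floor and each subsequent rung is 311 mm higher than the one below.

The spool is against the table's +x side, with their −y faces flush. The ladder is on top of the table.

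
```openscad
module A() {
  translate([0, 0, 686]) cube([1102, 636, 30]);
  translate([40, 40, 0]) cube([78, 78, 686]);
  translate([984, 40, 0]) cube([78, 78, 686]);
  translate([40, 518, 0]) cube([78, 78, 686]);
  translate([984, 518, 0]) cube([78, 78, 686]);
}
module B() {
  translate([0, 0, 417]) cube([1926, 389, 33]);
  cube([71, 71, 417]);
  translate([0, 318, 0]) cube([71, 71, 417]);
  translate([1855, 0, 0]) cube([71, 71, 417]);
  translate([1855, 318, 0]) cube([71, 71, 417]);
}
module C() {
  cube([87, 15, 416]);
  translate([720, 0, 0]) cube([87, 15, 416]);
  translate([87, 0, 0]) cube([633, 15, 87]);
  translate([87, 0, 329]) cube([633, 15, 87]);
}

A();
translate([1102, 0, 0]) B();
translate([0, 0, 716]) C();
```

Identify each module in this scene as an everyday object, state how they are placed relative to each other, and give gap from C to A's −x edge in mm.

The picture frame's min-x is at 0; the table's min-x is 0; gap = 0 mm.

A is a table. B is a bench. C is a picture frame. The bench is against the table's +x side, with their −y faces flush. The picture frame is on top of the table. The gap from the picture frame to the table's −x edge is 0 mm.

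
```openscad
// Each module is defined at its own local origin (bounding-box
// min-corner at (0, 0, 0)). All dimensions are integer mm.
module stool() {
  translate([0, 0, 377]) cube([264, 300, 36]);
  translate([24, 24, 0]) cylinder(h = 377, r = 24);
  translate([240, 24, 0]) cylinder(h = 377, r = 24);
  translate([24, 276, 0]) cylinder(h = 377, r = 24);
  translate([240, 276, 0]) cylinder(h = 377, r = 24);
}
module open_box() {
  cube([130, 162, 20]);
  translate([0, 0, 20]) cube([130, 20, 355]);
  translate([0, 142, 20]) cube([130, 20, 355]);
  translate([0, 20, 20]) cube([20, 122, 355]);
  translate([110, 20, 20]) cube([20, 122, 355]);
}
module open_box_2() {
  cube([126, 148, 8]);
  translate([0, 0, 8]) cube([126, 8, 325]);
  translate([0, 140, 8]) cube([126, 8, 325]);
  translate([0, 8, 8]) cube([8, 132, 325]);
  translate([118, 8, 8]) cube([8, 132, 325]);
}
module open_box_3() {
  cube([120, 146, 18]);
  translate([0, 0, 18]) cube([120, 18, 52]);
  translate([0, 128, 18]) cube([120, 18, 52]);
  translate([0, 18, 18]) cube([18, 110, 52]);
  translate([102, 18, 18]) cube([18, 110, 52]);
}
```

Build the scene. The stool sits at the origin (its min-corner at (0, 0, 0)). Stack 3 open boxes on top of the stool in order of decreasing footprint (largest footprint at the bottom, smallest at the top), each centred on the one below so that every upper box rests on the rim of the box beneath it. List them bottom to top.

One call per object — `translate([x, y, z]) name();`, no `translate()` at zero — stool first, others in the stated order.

stool();
translate([67, 69, 413]) open_box();
translate([69, 76, 788]) open_box_2();
translate([72, 77, 1121]) open_box_3();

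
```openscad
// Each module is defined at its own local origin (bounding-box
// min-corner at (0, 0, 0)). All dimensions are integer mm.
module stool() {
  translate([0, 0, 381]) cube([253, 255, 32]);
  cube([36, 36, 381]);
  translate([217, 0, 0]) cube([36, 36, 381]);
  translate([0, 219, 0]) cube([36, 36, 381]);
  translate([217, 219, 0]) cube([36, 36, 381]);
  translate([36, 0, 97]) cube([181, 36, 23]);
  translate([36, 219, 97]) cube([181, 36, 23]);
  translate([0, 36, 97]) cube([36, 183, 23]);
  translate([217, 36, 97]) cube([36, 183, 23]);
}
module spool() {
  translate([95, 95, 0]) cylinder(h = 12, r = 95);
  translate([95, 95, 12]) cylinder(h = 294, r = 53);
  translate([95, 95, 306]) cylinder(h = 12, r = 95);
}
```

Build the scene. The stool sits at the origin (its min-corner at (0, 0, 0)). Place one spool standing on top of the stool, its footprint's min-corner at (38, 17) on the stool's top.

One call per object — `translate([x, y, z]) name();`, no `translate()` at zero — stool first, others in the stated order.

stool();
translate([38, 17, 413]) spool();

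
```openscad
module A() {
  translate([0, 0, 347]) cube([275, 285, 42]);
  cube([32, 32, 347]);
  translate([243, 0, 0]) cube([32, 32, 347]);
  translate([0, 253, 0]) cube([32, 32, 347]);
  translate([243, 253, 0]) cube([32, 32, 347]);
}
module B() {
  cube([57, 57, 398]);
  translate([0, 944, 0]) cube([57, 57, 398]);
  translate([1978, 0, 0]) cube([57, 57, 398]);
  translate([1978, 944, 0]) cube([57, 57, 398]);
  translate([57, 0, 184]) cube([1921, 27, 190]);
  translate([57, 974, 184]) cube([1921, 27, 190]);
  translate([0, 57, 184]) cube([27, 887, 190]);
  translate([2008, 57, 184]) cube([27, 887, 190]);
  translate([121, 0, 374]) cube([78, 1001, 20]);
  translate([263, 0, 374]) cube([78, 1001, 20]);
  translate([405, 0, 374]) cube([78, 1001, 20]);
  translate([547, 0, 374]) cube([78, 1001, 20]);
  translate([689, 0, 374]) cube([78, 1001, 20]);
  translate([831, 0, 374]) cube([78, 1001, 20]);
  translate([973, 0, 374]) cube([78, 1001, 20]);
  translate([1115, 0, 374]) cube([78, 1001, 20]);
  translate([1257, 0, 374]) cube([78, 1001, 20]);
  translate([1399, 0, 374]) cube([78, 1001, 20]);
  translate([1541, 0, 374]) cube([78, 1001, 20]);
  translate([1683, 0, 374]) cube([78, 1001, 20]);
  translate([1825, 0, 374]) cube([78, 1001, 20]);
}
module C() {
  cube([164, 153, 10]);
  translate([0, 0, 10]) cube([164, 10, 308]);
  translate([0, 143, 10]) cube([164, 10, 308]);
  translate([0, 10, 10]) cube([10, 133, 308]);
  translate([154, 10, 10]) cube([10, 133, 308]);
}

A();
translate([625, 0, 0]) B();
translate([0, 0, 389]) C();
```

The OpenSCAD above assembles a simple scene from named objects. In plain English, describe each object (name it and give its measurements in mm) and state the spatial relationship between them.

A is a four-legged stool. The seat is 275×285 mm, 42 mm thick, top at z = 389 mm. It stands on four square legs, each 32×32 mm in cross-section, from z = 0 to the seat underside, each flush with a corner of the seat.

B is a bed frame 2035 mm long (x) by 1001 mm wide (y). Four 57×57 mm corner posts, 398 mm tall, at the corners of the footprint. Four rails of 27 mm thickness and 190 mm height run between adjacent posts with their undersides at z = 184 mm, their outer faces flush with the outside of the frame (the two x-running rails run between the posts' inner faces; the two y-running rails run between the posts' inner faces). 13 slats, each 78 mm wide (x) and 20 mm thick, lie across the top of the two x-running rails, running the full 1001 mm width of the frame in y; the slats are evenly spaced along x between the inner faces of the end posts with equal gaps (rounded down to the nearest mm) at the −x end and between each pair — any rounding remainder accumulates at the +x end.

C is an open-topped rectangular box: outside dimensions 164×153×318 mm, with a uniform wall and base thickness of 10 mm. The base is a full 164×153 slab on the floor; four walls sit on top of the base. The front and back walls (the −y and +y sides) span the full width; the two side walls fit between them.

The bed frame is on the floor beside the stool on its +x side. The open box is on top of the stool.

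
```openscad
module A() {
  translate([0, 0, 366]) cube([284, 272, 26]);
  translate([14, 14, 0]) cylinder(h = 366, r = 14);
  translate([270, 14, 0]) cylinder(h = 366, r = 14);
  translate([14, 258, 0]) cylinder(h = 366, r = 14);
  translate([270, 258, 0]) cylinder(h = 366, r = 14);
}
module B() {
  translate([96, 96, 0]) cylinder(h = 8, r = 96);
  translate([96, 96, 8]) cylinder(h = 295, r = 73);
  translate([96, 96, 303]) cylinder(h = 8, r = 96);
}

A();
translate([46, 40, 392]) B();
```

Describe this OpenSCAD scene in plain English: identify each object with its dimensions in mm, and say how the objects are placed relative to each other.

A is a four-legged stool. The seat is a 284×272×26 mm slab whose top surface is at z = 392 mm; four round legs, each 28 mm in diameter, run from the floor (z = 0) to the underside of the seat, each leg's axis is inset half a diameter from the nearest pair of seat edges (so the leg's bounding box is flush with the corner).

B is a spool: two coaxial disc flanges of radius 96 mm and thickness 8 mm, joined by a core cylinder of radius 73 mm and height 295 mm. The lower flange rests on z = 0 and the three cylinders share a vertical axis.

The spool is on top of the stool, centred.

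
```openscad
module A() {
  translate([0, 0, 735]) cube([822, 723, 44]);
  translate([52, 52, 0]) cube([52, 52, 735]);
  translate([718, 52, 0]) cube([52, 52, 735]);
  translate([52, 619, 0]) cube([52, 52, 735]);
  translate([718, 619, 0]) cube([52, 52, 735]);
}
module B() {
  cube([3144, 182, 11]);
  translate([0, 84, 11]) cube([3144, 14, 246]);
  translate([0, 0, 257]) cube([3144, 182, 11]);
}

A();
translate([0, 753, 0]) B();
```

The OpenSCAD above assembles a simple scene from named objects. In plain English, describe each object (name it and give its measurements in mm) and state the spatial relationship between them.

A is a rectangular dining table. The top is 822×723×44 mm with its upper surface at z = 779 mm. It stands on four 52×52 mm square legs, each inset 52 mm from the nearest pair of top edges, running from the floor to the underside of the top.

B is an I-beam lying along x, 3144 mm long. Overall section height 268 mm. Two flanges 182 mm wide (y) and 11 mm thick, one on the floor and one at the top; a web 14 mm thick runs between them, centred on the flange width.

The I-beam is on the floor beside the table on its +y side.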